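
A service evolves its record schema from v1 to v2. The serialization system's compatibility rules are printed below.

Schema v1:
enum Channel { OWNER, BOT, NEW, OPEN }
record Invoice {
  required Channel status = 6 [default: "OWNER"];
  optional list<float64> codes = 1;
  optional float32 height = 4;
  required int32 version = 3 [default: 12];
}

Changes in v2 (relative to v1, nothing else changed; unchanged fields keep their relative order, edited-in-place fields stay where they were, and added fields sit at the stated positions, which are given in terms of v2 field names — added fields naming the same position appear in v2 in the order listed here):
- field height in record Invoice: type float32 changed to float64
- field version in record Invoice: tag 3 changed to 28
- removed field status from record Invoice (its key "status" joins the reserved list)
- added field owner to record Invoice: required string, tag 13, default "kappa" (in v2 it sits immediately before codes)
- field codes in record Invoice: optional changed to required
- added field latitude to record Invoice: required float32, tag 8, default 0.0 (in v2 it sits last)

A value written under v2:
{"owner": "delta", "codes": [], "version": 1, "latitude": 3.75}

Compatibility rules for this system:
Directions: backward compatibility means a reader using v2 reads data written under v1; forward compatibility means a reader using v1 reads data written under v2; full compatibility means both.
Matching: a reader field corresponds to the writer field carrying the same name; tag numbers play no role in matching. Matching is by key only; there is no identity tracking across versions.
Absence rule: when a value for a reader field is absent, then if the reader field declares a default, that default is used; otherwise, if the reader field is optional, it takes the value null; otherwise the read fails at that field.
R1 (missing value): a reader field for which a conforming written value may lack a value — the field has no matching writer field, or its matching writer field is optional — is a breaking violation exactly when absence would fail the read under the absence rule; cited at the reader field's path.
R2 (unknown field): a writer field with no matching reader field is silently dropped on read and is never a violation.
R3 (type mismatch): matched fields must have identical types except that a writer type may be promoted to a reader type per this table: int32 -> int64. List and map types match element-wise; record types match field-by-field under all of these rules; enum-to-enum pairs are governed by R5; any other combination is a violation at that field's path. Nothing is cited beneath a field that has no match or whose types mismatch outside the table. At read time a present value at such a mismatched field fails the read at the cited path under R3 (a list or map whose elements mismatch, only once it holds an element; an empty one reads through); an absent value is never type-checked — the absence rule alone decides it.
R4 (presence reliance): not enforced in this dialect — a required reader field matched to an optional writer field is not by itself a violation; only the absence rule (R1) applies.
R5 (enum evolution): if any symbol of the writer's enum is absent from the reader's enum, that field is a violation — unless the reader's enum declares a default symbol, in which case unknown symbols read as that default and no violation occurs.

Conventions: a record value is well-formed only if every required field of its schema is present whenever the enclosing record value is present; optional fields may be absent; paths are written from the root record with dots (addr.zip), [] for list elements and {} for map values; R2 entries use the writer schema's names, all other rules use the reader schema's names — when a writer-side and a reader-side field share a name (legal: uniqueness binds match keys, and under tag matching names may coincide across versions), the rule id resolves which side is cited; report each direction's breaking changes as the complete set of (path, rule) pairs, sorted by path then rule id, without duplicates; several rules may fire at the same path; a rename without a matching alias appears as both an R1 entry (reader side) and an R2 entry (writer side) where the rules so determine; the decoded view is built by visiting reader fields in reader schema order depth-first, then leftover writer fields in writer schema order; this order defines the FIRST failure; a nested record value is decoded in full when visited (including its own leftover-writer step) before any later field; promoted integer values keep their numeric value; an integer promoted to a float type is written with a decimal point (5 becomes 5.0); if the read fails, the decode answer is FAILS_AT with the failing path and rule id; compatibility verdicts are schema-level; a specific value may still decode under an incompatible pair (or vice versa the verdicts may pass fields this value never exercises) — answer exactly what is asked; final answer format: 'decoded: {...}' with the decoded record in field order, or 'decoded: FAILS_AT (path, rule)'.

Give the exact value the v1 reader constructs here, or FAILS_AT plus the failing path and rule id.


decoded: {"status": "OWNER", "codes": [], "height": null, "version": 1}

each type pair in Invoice: writer, then reader
decoding the Invoice value with the v1 reader:
  status := "OWNER" (missing; default applied)
  codes := []
  height := null (missing; optional => null)
  version := 1
  writer owner: no reader field; dropped
  writer latitude: no reader field; dropped
  => decoded: {"status": "OWNER", "codes": [], "height": null, "version": 1}
checking off the Invoice differences that do not matter here:
  field height in record Invoice: type float32 changed to float64 -> changes Invoice's schema-level verdicts only — the decode of this value is the same
  field version in record Invoice: tag 3 changed to 28 -> inert under this dialect — no rule fires on Invoice and the result does not move
  removed field status from record Invoice (its key "status" joins the reserved list) -> inert under this dialect — no rule fires on Invoice and the result does not move
  added field latitude to record Invoice: required float32, tag 8, default 0.0 (in v2 it sits last) -> inert under this dialect — no rule fires on Invoice and the result does not move
  field codes in record Invoice: optional changed to required -> changes Invoice's schema-level verdicts only — the decode of this value is the same
  added field owner to record Invoice: required string, tag 13, default "kappa" (in v2 it sits immediately before codes) -> inert under this dialect — no rule fires on Invoice and the result does not move


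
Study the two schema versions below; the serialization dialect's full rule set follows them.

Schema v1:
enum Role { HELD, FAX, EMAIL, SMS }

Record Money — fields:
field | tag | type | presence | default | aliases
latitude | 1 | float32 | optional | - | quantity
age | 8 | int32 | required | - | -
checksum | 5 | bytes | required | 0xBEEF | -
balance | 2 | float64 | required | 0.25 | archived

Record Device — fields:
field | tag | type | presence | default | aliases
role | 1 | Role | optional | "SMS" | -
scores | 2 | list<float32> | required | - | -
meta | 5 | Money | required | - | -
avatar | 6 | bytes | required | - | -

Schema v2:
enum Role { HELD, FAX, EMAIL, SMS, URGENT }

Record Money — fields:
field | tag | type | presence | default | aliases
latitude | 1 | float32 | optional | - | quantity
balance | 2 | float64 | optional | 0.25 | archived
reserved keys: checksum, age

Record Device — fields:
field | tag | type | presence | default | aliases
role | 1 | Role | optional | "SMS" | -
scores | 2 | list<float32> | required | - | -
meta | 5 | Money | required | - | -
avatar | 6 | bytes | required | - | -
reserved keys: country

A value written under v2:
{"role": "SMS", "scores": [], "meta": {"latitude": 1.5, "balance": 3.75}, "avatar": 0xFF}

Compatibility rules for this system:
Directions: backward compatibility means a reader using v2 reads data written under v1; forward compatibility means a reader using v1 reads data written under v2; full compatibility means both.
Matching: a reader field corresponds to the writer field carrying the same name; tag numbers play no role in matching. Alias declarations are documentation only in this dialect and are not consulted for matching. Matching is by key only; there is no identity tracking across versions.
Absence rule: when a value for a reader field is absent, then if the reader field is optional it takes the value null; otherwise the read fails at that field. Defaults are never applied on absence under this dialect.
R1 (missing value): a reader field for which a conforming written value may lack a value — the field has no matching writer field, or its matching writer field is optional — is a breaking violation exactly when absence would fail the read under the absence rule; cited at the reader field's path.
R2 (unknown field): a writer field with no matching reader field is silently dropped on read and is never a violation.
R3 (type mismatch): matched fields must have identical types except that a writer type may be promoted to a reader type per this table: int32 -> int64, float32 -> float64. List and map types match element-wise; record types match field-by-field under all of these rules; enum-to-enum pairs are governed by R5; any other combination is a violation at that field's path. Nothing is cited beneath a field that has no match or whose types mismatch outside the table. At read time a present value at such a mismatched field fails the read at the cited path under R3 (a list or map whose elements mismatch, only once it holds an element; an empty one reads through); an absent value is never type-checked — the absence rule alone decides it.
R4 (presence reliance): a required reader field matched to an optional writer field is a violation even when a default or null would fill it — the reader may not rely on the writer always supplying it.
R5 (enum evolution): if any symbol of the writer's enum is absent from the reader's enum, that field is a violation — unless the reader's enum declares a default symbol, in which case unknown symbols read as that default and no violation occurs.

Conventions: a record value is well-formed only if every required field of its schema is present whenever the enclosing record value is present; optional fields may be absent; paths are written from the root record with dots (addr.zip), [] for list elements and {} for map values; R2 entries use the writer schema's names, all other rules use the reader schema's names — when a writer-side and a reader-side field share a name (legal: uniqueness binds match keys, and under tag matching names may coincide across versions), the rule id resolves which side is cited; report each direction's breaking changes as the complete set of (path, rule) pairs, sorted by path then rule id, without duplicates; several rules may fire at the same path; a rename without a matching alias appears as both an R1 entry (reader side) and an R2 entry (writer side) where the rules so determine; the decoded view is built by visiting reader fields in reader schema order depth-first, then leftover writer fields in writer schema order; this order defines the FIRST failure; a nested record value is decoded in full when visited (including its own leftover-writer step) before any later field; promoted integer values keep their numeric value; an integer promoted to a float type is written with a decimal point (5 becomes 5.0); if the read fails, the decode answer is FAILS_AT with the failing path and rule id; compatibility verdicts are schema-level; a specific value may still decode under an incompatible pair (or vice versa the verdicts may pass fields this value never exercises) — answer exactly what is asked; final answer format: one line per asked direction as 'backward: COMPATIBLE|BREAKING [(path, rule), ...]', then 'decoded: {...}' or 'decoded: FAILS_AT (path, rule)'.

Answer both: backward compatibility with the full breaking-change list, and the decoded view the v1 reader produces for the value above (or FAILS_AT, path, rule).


arrows below run writer -> reader for Device
checking backward for Device: reader v2 against writer v1:
  Role -> Role, writer optional: role aligns to role
  list<float32> -> list<float32>, writer required: scores aligns to scores
  Money -> Money, writer required: meta aligns to meta
  bytes -> bytes, writer required: avatar aligns to avatar
  float32 -> float32, writer optional: meta.latitude aligns to meta.latitude
  float64 -> float64, writer required: meta.balance aligns to meta.balance
  meta.age (writer side), unknown to reader
  meta.checksum (writer side), unknown to reader
  => no violations; backward on Device: COMPATIBLE
decoding the Device value with the v1 reader:
  role := "SMS"
  scores := []
  meta.latitude := 1.5
  read fails at meta.age under R1 (no fill)
  => FAILS_AT (meta.age, R1)
diffs on Device not affecting the asked answer:
  removed field checksum from record Money (its key "checksum" joins the reserved list) -> its effect on Device is confined to the forward direction, not asked
  field balance in record Money: required changed to optional -> its effect on Device is confined to the forward direction, not asked
  enum Role (field role in record Device): symbol URGENT added -> its effect on Device is confined to the forward direction, not asked

backward: COMPATIBLE []; decoded: FAILS_AT (meta.age, R1)


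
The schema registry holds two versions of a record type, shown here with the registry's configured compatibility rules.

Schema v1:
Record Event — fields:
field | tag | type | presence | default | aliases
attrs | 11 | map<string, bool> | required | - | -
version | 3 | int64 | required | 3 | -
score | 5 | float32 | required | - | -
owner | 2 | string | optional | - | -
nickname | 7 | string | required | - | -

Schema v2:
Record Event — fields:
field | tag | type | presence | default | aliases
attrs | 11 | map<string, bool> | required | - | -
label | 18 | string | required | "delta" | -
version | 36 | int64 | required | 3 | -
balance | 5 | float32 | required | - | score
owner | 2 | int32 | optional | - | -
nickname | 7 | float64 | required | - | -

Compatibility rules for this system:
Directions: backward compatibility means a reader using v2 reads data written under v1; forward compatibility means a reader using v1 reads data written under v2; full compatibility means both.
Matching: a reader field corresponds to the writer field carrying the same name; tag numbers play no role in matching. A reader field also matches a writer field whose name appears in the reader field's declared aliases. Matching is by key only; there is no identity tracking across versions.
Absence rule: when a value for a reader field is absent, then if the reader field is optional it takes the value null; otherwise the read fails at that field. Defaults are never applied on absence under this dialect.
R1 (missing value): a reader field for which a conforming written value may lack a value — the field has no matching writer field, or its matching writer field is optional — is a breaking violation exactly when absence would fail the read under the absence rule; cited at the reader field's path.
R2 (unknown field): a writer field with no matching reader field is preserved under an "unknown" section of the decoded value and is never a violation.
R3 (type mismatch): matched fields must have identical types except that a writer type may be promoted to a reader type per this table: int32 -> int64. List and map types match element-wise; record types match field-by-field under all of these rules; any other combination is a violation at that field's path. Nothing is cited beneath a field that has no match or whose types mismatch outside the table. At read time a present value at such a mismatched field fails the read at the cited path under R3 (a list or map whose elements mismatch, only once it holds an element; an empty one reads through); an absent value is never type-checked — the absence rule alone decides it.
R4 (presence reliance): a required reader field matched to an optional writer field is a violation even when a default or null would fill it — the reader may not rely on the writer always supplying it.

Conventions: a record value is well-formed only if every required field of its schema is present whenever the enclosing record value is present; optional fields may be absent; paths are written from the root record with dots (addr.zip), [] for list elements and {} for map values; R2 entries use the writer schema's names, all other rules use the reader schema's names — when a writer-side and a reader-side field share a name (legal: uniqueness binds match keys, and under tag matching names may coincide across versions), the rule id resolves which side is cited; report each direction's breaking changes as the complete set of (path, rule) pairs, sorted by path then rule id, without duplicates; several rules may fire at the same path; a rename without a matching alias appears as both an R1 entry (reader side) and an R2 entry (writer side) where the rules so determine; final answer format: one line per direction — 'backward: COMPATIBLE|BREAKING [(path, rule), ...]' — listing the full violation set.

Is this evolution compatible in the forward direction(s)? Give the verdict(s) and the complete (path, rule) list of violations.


forward: BREAKING [(nickname, R3), (owner, R3), (score, R1)]

the writer's type comes first in each Event pair
forward pass over Event, reader schema v1, writer schema v2:
  attrs <- attrs (map<string, bool> -> map<string, bool>, writer required)
  version <- version (int64 -> int64, writer required)
  score: no writer match
  owner <- owner (int32 -> string, writer optional)
  nickname <- nickname (float64 -> string, writer required)
  writer label: unknown to reader
  writer balance: unknown to reader
  rule R3 violated at nickname
  rule R3 violated at owner
  rule R1 violated at score
  => forward verdict for Event: BREAKING, 3 violation(s)
ruling out the remaining Event differences:
  field version in record Event: tag 3 changed to 36 -> no rule fires on it in Event's dialect; the asked verdict holds
  added field label to record Event: required string, tag 18, default "delta" (in v2 it sits immediately before version) -> matters only for Event's backward compatibility — outside the asked direction


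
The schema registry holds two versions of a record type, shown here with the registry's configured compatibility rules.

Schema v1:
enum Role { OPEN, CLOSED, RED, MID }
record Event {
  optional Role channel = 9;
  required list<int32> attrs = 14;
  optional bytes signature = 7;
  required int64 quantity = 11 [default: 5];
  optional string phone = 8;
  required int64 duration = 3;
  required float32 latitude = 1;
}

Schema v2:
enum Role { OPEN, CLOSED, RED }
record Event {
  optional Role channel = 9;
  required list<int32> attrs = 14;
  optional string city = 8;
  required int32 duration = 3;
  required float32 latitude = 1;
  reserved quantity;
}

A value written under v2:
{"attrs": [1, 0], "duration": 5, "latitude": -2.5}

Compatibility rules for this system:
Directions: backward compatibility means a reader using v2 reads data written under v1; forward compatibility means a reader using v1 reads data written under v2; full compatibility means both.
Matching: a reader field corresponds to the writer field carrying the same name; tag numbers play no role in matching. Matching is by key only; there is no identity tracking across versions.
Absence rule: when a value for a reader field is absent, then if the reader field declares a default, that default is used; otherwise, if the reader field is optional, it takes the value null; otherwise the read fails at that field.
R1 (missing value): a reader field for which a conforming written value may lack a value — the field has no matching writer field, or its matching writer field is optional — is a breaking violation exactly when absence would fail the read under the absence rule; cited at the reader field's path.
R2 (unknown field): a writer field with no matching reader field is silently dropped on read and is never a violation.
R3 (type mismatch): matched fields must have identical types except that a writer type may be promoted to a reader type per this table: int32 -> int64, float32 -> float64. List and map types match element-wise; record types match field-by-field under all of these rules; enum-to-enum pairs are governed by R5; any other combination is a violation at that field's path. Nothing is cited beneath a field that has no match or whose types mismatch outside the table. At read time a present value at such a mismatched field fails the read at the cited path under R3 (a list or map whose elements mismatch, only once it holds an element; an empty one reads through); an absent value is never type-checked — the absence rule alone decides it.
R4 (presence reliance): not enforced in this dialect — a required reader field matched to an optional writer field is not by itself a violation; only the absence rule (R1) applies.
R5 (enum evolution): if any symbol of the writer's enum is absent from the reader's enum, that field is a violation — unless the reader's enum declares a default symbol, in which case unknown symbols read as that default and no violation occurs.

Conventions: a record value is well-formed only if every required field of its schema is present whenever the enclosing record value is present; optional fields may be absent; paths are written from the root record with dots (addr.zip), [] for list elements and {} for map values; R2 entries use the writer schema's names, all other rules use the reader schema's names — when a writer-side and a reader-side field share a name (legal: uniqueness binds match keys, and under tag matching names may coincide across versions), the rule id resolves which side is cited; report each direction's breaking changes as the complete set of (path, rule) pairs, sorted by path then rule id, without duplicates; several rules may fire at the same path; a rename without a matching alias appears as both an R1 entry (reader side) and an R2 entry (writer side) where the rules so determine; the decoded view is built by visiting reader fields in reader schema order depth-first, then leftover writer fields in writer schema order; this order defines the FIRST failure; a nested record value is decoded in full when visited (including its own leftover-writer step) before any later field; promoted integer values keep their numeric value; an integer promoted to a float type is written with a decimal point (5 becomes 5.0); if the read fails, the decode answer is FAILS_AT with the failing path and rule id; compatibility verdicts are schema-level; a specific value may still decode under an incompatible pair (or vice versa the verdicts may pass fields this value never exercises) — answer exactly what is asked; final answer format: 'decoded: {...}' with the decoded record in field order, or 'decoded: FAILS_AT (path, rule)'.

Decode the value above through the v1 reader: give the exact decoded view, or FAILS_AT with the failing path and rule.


in Event below, arrows point writer -> reader
migrating the Event value to v1:
  channel := null (absent, optional -> null)
  attrs := [1, 0]
  signature := null (absent, optional -> null)
  quantity := 5 (absent -> default)
  phone := null (absent, optional -> null)
  duration := 5 (int32 -> int64)
  latitude := -2.5
  => decoded: {"channel": null, "attrs": [1, 0], "signature": null, "quantity": 5, "phone": null, "duration": 5, "latitude": -2.5}
ruling out the remaining Event differences:
  renamed field phone to city in record Event -> fires no rule on Event under this dialect and leaves the result unchanged
  enum Role (field channel in record Event): symbol MID removed -> a verdict-level change on Event — the shown value reads the same
  removed field signature from record Event -> fires no rule on Event under this dialect and leaves the result unchanged
  field duration in record Event: type int64 changed to int32 -> a verdict-level change on Event — the shown value reads the same
  removed field quantity from record Event (its key "quantity" joins the reserved list) -> fires no rule on Event under this dialect and leaves the result unchanged

decoded: {"channel": null, "attrs": [1, 0], "signature": null, "quantity": 5, "phone": null, "duration": 5, "latitude": -2.5}


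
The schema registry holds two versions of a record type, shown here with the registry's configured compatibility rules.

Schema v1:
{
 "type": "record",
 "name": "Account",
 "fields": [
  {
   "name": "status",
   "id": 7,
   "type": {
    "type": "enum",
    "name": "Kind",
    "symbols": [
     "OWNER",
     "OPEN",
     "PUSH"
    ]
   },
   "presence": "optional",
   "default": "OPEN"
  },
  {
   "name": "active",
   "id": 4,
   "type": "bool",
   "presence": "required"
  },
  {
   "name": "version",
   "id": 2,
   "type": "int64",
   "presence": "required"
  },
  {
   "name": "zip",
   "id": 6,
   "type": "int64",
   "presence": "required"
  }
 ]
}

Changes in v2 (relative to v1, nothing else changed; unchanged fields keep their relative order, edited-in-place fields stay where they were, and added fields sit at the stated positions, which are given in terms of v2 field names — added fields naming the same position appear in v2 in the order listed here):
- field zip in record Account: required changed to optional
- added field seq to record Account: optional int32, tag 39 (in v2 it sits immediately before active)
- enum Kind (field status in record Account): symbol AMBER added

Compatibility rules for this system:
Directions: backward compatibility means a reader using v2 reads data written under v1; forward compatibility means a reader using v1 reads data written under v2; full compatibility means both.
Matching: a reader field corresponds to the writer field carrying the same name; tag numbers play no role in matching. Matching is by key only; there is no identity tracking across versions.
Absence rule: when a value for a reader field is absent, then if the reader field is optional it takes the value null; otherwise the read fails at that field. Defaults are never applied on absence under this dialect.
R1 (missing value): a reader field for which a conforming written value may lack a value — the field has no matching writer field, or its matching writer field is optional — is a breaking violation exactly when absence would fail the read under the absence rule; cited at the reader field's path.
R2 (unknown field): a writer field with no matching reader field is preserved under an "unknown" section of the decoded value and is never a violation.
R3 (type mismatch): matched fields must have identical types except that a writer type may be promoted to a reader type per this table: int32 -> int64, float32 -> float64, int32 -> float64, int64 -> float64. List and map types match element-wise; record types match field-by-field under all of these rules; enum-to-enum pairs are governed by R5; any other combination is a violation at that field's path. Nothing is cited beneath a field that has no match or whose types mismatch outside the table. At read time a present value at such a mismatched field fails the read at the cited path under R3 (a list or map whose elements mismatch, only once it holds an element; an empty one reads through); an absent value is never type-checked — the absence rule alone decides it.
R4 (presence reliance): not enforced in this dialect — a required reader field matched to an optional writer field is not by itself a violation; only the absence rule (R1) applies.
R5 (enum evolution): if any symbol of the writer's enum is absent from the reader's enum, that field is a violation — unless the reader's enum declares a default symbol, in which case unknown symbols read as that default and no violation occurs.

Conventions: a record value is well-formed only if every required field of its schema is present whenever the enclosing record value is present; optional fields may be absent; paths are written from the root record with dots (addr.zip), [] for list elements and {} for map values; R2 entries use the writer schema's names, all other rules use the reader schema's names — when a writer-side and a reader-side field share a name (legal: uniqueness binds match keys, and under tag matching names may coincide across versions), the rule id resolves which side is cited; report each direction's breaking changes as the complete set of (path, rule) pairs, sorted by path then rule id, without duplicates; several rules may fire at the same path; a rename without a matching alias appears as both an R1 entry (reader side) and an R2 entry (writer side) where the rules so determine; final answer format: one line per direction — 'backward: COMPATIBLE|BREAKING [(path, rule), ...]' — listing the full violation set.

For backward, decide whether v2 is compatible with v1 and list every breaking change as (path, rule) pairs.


backward: COMPATIBLE []

arrows below run writer -> reader for Account
backward analysis of Account with v2 as reader and v1 as writer:
  status: paired with writer status (Kind -> Kind; writer optional)
  seq has no writer counterpart
  active: paired with writer active (bool -> bool; writer required)
  version: paired with writer version (int64 -> int64; writer required)
  zip: paired with writer zip (int64 -> int64; writer required)
  => backward: COMPATIBLE
ruling out the remaining Account differences:
  field zip in record Account: required changed to optional -> its effect on Account is confined to the forward direction, not asked
  added field seq to record Account: optional int32, tag 39 (in v2 it sits immediately before active) -> inert for the asked Account verdict: nothing fires
  enum Kind (field status in record Account): symbol AMBER added -> its effect on Account is confined to the forward direction, not asked


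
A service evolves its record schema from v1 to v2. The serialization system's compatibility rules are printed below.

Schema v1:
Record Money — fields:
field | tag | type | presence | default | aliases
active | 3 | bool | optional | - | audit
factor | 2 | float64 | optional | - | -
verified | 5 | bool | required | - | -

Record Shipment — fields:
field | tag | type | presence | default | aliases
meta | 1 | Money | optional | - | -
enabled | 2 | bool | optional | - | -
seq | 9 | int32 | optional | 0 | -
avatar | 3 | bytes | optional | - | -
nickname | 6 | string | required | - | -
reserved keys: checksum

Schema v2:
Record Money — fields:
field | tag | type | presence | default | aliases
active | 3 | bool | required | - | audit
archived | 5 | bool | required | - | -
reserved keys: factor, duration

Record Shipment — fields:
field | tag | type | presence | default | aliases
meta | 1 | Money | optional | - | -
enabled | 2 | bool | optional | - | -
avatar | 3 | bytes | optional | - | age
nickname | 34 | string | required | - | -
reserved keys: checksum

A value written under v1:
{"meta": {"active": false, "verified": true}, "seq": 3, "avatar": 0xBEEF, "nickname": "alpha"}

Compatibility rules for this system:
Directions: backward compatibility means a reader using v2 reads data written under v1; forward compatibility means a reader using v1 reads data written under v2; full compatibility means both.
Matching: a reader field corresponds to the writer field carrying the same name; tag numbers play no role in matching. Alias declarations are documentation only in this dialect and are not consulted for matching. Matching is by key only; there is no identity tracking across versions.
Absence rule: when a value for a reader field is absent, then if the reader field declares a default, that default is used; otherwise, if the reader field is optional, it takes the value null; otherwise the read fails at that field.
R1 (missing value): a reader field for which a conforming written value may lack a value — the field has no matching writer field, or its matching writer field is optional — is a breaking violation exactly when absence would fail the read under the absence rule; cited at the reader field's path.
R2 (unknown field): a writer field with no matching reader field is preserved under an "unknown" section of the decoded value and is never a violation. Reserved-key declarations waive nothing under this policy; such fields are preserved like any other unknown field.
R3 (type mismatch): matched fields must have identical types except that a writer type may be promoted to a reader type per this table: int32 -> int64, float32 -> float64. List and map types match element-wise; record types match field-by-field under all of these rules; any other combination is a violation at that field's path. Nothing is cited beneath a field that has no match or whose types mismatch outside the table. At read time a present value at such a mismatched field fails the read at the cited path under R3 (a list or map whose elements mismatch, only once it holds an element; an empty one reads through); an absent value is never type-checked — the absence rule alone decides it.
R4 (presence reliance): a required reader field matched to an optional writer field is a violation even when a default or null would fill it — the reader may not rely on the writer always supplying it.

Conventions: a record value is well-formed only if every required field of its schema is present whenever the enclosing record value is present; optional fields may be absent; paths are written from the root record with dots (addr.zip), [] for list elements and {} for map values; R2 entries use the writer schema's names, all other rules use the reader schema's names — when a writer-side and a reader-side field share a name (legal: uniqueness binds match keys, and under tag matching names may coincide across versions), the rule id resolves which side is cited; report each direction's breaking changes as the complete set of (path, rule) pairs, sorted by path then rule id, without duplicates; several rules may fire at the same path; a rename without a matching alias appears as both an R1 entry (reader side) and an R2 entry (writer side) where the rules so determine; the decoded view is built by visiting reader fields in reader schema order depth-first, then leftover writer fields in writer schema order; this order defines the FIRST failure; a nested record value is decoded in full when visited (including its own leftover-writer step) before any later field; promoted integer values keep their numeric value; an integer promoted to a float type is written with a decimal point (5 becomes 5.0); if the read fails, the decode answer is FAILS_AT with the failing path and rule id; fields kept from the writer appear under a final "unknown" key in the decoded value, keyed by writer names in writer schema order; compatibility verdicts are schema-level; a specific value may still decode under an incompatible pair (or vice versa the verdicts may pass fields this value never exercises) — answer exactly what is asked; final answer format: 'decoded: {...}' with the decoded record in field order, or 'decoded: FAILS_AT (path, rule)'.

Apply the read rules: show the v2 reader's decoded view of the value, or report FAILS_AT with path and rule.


arrows below run writer -> reader for Shipment
decoding the Shipment value with the v2 reader:
  meta.active := false
  read fails at meta.archived under R1 (no fill)
  => FAILS_AT (meta.archived, R1)
the other Shipment changes do not affect what is asked:
  removed field factor from record Money (its key "factor" joins the reserved list) -> no rule fires on it and the decoded Shipment view is identical with or without it
  removed field seq from record Shipment -> no rule fires on it and the decoded Shipment view is identical with or without it
  field active in record Money: optional changed to required -> affects the rule determinations only; this particular Shipment value decodes identically
  field nickname in record Shipment: tag 6 changed to 34 -> no rule fires on it and the decoded Shipment view is identical with or without it

decoded: FAILS_AT (meta.archived, R1)


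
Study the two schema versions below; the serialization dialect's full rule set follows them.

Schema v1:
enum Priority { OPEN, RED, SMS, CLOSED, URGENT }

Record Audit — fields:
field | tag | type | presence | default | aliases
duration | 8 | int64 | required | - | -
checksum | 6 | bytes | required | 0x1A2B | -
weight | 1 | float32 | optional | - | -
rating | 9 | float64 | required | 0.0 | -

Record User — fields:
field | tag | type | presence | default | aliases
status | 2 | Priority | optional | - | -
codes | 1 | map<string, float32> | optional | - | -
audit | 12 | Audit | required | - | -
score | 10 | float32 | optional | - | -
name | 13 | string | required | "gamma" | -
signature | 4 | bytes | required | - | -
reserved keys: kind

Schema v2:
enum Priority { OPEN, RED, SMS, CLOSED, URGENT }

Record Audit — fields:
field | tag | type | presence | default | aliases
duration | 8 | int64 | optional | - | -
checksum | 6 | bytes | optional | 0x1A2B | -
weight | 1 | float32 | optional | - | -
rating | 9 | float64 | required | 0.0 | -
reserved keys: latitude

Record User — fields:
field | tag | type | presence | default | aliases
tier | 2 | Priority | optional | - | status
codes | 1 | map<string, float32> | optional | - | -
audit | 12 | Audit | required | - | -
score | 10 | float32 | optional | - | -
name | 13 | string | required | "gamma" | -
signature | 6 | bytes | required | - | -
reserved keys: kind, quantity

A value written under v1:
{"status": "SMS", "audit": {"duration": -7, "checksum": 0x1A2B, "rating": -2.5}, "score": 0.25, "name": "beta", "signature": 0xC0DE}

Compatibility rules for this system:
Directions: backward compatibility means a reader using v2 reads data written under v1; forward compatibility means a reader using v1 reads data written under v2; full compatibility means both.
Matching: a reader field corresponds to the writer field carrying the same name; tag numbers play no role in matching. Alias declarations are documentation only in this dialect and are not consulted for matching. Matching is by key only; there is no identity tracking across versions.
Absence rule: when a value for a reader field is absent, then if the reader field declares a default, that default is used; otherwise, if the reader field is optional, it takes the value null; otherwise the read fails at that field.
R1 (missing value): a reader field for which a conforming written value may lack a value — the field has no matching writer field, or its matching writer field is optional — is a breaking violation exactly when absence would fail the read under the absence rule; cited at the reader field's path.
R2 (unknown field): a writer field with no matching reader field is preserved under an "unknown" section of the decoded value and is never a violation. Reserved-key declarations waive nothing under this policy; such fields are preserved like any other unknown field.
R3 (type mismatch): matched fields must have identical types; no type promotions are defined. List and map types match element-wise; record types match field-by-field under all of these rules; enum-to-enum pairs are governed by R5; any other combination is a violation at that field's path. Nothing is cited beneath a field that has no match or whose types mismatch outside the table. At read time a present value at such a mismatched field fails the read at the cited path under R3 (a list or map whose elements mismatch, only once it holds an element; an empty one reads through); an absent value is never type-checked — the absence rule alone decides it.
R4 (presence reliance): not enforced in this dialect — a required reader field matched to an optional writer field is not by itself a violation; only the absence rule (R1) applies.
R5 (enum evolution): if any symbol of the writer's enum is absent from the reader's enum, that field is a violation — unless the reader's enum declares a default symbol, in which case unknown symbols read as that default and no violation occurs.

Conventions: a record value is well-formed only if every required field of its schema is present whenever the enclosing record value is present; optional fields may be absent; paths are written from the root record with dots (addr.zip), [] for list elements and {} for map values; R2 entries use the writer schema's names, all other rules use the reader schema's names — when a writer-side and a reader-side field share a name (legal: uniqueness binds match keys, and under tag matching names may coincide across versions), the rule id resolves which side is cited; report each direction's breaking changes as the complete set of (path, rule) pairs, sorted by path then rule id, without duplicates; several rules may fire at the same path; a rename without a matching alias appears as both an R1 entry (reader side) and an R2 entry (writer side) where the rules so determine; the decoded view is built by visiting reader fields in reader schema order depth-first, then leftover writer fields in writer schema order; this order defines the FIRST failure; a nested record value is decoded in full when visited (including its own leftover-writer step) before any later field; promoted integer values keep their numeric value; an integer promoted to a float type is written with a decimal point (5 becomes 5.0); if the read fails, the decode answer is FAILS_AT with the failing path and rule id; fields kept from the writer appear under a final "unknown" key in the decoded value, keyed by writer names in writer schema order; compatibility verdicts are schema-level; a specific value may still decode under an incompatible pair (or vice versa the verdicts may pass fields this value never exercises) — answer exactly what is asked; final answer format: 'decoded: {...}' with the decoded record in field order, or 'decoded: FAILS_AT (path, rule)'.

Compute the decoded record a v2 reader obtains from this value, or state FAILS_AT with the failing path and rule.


decoded: {"tier": null, "codes": null, "audit": {"duration": -7, "checksum": 0x1A2B, "weight": null, "rating": -2.5}, "score": 0.25, "name": "beta", "signature": 0xC0DE, "unknown": {"status": "SMS"}}

the writer's type comes first in each User pair
migrating the User value to v2:
  tier := null (absent, optional -> null)
  codes := null (absent, optional -> null)
  audit.duration := -7
  audit.checksum := 0x1A2B
  audit.weight := null (absent, optional -> null)
  audit.rating := -2.5
  score := 0.25
  name := "beta"
  signature := 0xC0DE
  writer status: kept under "unknown"
  => decoded: {"tier": null, "codes": null, "audit": {"duration": -7, "checksum": 0x1A2B, "weight": null, "rating": -2.5}, "score": 0.25, "name": "beta", "signature": 0xC0DE, "unknown": {"status": "SMS"}}
remaining User differences; none change what is asked:
  field checksum in record Audit: required changed to optional -> inert under this dialect — no rule fires on User and the result does not move
  field signature in record User: tag 4 changed to 6 -> inert under this dialect — no rule fires on User and the result does not move
  field duration in record Audit: required changed to optional -> shifts the User verdicts, not this decode
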